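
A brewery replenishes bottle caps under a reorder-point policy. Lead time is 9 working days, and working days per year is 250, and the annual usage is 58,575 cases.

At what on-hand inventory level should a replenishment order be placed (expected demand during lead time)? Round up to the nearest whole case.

Daily demand d = 58,575 / 250 = 234.300 cases/day
Demand during lead time = 234.300 × 9 = 2,108.70
Reorder point = 2,108.70 → round up

2,109 cases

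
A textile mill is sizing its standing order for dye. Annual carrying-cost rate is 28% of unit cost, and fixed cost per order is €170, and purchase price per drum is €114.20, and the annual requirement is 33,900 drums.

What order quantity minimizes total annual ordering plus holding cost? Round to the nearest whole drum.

H = i·C = 0.28 × €114.2 = €31.9760 per drum-year
Q* = √(2·D·S / H) = √(2·33,900·170 / 31.976) = √360,457.8 ≈ 600.38

600 drums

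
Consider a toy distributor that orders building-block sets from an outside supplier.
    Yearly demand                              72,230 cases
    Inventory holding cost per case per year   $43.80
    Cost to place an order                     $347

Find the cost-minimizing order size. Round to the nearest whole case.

1,070 cases

EOQ = √(2DS/H) = √(2 × 72,230 × 347 / 43.8)
    = √(1,144,466.21) ≈ 1,069.80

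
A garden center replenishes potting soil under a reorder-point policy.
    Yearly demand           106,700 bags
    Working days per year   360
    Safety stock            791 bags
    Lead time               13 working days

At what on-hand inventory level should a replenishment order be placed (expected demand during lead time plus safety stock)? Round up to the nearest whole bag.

Daily demand d = 106,700 / 360 = 296.389 bags/day
Demand during lead time = 296.389 × 13 = 3,853.06
Reorder point = 3,853.06 + 791 = 4,644.06 → round up

4,645 bags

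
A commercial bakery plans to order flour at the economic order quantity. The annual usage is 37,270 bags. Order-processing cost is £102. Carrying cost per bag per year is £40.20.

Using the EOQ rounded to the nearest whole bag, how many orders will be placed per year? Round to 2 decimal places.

Q* = √(2·D·S / H) = √(2·37,270·102 / 40.2) = √189,131.3 ≈ 434.89 → Q = 435
Orders per year = D/Q = 37,270 / 435 = 85.678

85.68 orders per year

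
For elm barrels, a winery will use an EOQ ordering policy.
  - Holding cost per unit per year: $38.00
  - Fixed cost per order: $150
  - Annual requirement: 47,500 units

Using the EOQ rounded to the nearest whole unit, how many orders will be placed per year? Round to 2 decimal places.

77.61 orders per year

Optimal lot size Q* = (2 × 47,500 × $150 / $38)^½ ≈ 612.37 → Q = 612
N = D/Q = 47,500/612 ≈ 77.614 orders/yr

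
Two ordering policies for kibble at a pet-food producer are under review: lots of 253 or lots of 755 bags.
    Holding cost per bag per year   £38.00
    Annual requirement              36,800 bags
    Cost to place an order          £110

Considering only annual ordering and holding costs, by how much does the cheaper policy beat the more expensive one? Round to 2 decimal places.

For each Q, cost = (D/Q)·S + (Q/2)·H.
TC(253) = (36,800/253)×110 + (253/2)×38 = £20,807.00
TC(755) = (36,800/755)×110 + (755/2)×38 = £19,706.59
|ΔTC| = |£20,807.00 − £19,706.59| = £1,100.41

£1,100.41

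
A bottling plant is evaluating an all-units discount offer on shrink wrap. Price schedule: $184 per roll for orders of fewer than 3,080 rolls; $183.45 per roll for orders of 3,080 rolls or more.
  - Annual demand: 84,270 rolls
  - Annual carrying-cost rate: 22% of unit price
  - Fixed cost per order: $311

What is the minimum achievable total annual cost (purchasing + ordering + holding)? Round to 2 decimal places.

$15,529,993.44

H₁ = 22%×$184 = $40.4800;  H₂ = 22%×$183.45 = $40.3590
EOQ₁ = √(2×84,270×311/40.4800) = 1,137.92  (< 3,080, feasible at tier 1)
EOQ₂ = √(2×84,270×311/40.3590) = 1,139.62  (< 3,080 → use Q = 3,080 at tier-2 price)
TC(tier 1 (EOQ₁), Q≈1,137.9) = $15,551,742.97
TC(tier 2, Q≈3,080.0) = $15,529,993.44
Minimum at tier 2: $15,529,993.44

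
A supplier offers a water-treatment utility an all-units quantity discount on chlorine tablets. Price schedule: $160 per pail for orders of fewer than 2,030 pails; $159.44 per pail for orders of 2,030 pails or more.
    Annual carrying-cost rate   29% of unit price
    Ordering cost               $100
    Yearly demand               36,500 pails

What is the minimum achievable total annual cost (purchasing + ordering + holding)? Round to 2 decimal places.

$5,858,404.35

H₁ = 29%×$160 = $46.4000;  H₂ = 29%×$159.44 = $46.2376
EOQ₁ = √(2×36,500×100/46.4000) = 396.65  (< 2,030, feasible at tier 1)
EOQ₂ = √(2×36,500×100/46.2376) = 397.34  (< 2,030 → use Q = 2,030 at tier-2 price)
TC(tier 1 (EOQ₁), Q≈396.6) = $5,858,404.35
TC(tier 2, Q≈2,030.0) = $5,868,289.19
Minimum at tier 1 (EOQ₁): $5,858,404.35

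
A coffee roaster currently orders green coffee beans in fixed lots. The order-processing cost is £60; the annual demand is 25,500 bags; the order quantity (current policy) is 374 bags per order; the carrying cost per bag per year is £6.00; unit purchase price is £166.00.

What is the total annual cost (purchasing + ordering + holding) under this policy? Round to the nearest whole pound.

£4,238,213

Ordering: D/Q × S = 25,500/374 × £60 = £4,090.91
Holding:  Q/2 × H = 374/2 × £6 = £1,122.00
Purchase cost = D·C = 25,500 × 166 = £4,233,000.00
Total = £4,090.91 + £1,122.00 + £4,233,000.00 = £4,238,212.91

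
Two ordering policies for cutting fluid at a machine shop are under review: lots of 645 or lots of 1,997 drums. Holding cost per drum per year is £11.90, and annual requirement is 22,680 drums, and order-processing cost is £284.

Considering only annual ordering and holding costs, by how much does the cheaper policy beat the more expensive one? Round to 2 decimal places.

£1,283.57

Annual cost at Q: ordering D·S/Q plus holding Q·H/2.
TC(645) = (22,680/645)×284 + (645/2)×11.9 = £13,823.98
TC(1,997) = (22,680/1,997)×284 + (1,997/2)×11.9 = £15,107.55
Lots of 645 are cheaper by £1,283.57.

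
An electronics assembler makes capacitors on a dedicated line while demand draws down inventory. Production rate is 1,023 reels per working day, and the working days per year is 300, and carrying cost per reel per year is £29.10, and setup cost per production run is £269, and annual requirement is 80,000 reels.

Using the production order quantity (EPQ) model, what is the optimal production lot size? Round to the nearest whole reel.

1,414 reels

d = 80,000/300 = 266.6667 reels/day;  effective holding cost H(1 − d/p) = 29.1·(1 − 266.6667/1023) = 21.51447
Q* = √(2DS / H_eff) = √(2·80,000·269 / 21.51447) ≈ 1,414.40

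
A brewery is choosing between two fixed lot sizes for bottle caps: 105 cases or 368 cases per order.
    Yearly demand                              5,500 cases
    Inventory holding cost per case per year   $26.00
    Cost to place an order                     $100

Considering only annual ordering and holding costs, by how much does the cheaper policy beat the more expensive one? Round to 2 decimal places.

$324.53

TC(Q) = (D/Q)S + (Q/2)H
TC(105) = (5,500/105)×100 + (105/2)×26 = $6,603.10
TC(368) = (5,500/368)×100 + (368/2)×26 = $6,278.57
Lots of 368 are cheaper by $324.53.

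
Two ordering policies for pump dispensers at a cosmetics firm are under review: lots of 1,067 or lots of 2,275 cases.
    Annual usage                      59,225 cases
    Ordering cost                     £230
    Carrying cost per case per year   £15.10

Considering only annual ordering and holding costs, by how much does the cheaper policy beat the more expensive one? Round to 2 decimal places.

£2,341.58

TC(Q) = (D/Q)S + (Q/2)H
TC(1,067) = (59,225/1,067)×230 + (1,067/2)×15.1 = £20,822.25
TC(2,275) = (59,225/2,275)×230 + (2,275/2)×15.1 = £23,163.83
|ΔTC| = |£20,822.25 − £23,163.83| = £2,341.58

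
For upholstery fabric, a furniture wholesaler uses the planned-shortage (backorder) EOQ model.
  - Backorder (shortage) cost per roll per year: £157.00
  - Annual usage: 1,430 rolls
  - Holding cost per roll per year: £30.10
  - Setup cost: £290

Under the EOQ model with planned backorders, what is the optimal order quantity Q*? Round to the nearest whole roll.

Q* = √(2DS/H) · √((H + b)/b)
   = √(2 × 1,430 × 290 / 30.1) · √((30.1 + 157) / 157)
   = 165.996 × 1.0917 ≈ 181.21

181 rolls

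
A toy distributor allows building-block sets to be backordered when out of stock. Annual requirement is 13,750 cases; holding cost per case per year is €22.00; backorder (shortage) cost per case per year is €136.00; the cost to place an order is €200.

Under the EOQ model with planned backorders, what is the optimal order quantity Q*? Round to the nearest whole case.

Basic EOQ = √(2·13,750·200/22) = 500.000
Backorder adjustment √((H+b)/b) = √((22+136)/136) = 1.0779
Q* = 500.000 × 1.0779 ≈ 538.93

539 cases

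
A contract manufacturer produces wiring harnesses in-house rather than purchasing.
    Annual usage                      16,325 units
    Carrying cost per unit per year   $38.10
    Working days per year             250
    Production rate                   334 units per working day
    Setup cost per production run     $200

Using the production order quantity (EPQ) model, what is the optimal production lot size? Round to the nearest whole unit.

462 units

Daily demand d = 16,325/250 = 65.300; p = 334; 1 − d/p = 0.80449
EPQ = √(2DS / (H(1 − d/p)))
    = √(2 × 16,325 × 200 / (38.1 × 0.80449)) ≈ 461.57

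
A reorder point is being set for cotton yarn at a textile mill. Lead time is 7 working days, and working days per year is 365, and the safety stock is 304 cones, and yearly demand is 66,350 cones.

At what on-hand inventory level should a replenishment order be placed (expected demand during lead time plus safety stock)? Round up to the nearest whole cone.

1,577 cones

Daily demand d = 66,350 / 365 = 181.781 cones/day
Demand during lead time = 181.781 × 7 = 1,272.47
Reorder point = 1,272.47 + 304 = 1,576.47 → round up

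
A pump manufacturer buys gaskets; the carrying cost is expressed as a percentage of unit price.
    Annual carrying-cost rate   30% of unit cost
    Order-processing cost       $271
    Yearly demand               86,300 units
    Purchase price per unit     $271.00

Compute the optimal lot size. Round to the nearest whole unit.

759 units

Carrying cost H = $271 × 30% = $81.3000/unit/yr
Optimal lot size Q* = (2 × 86,300 × $271 / $81.3)^½ ≈ 758.51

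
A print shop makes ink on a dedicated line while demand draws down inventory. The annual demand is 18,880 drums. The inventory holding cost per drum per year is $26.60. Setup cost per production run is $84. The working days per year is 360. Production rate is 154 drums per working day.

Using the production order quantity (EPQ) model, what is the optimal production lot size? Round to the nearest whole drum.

425 drums

Daily demand d = 18,880/360 = 52.444; p = 154; 1 − d/p = 0.65945
EPQ = √(2DS / (H(1 − d/p)))
    = √(2 × 18,880 × 84 / (26.6 × 0.65945)) ≈ 425.23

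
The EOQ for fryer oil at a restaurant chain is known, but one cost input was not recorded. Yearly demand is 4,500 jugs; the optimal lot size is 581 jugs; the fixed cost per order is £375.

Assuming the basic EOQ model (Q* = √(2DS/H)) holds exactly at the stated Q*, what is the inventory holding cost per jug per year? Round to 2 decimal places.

£10.00

EOQ relation: Q² = 2DS/H, so rearrange for the unknown.
H = 2DS / Q² = 2 × 4,500 × 375 / 581² = 9.9982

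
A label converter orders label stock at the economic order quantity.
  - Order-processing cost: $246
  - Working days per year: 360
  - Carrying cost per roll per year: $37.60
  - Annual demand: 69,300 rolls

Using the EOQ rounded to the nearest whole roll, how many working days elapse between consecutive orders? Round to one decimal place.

EOQ = √(2DS/H) = √(2 × 69,300 × 246 / 37.6)
    = √(906,797.87) ≈ 952.26 → Q = 952 rolls
T = Q/D × 360 days = 952/69,300 × 360 = 4.945 days

4.9 days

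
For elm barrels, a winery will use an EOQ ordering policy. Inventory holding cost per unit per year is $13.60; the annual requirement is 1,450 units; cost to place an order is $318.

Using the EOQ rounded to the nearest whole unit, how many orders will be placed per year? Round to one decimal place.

Optimal lot size Q* = (2 × 1,450 × $318 / $13.6)^½ ≈ 260.40 → Q = 260
Orders per year = D/Q = 1,450 / 260 = 5.577

5.6 orders per year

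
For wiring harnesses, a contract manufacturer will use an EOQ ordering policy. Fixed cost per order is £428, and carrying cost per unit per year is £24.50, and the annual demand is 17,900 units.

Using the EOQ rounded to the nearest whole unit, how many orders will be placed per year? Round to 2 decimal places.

Optimal lot size Q* = (2 × 17,900 × £428 / £24.5)^½ ≈ 790.82 → Q = 791
N = D/Q = 17,900/791 ≈ 22.630 orders/yr

22.63 orders per year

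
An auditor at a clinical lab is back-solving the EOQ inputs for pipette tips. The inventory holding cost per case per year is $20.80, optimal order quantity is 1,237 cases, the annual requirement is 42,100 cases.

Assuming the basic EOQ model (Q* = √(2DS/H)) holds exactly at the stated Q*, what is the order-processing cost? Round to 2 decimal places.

$378.00

Since Q* = (2DS/H)^½, squaring gives Q*²·H = 2DS.
S = Q²H / (2D) = 1,237² × 20.8 / (2 × 42,100) = 377.9990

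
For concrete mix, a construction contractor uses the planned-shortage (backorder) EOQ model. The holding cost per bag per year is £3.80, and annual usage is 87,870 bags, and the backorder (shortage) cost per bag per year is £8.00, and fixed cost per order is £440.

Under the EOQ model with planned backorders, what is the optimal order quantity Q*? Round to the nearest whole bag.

Basic EOQ = √(2·87,870·440/3.8) = 4,510.969
Backorder adjustment √((H+b)/b) = √((3.8+8)/8) = 1.2145
Q* = 4,510.969 × 1.2145 ≈ 5,478.55

5,479 bags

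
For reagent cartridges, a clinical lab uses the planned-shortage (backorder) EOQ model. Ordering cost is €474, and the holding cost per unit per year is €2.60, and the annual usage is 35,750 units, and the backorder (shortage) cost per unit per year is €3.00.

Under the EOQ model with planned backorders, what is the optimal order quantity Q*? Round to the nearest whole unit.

Basic EOQ = √(2·35,750·474/2.6) = 3,610.402
Backorder adjustment √((H+b)/b) = √((2.6+3)/3) = 1.3663
Q* = 3,610.402 × 1.3663 ≈ 4,932.75

4,933 units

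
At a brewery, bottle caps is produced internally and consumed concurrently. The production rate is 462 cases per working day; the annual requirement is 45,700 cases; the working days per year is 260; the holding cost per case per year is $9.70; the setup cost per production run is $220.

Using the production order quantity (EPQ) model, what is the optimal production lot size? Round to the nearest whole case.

1,829 cases

d = 45,700/260 = 175.7692 cases/day;  effective holding cost H(1 − d/p) = 9.7·(1 − 175.7692/462) = 6.00961
Q* = √(2DS / H_eff) = √(2·45,700·220 / 6.00961) ≈ 1,829.20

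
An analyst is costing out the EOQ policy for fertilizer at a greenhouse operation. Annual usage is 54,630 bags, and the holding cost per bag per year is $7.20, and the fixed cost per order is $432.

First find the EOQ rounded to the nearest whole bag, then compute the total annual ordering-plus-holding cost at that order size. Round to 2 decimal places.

2DS/H = 2·54,630·432/7.2 = 6,555,600.00
EOQ = √6,555,600.00 ≈ 2,560.39 → Q = 2,560 bags
Ordering: D/Q × S = 54,630/2,560 × $432 = $9,218.81
Holding:  Q/2 × H = 2,560/2 × $7.2 = $9,216.00
Total = $9,218.81 + $9,216.00 = $18,434.81

$18,434.81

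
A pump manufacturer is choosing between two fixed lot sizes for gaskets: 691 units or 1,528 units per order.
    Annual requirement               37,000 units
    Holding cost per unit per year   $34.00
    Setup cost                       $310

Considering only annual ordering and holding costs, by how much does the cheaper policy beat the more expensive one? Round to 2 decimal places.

TC(Q) = (D/Q)S + (Q/2)H
TC(691) = (37,000/691)×310 + (691/2)×34 = $28,346.13
TC(1,528) = (37,000/1,528)×310 + (1,528/2)×34 = $33,482.54
Cheaper: Q = 691.  Difference = $5,136.41

$5,136.41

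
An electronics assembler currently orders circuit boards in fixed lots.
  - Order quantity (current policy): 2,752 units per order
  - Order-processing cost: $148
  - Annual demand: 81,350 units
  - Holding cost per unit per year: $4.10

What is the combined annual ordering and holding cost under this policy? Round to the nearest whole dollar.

$10,017

Orders/yr = 81,350/2,752 = 29.560; ordering cost = 29.560 × $148 = $4,374.93
Average inventory = 2,752/2 = 1376; holding cost = 1376 × $4.1 = $5,641.60
Total = $4,374.93 + $5,641.60 = $10,016.53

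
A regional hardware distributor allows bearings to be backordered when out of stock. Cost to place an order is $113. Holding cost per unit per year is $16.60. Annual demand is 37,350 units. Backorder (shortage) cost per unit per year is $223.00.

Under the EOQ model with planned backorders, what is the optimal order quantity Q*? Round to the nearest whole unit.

739 units

Basic EOQ = √(2·37,350·113/16.6) = 713.092
Backorder adjustment √((H+b)/b) = √((16.6+223)/223) = 1.0366
Q* = 713.092 × 1.0366 ≈ 739.16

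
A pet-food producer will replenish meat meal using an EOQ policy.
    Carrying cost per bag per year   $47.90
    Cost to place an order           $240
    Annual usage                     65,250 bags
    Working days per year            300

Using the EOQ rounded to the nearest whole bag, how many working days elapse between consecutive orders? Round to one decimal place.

EOQ = √(2DS/H) = √(2 × 65,250 × 240 / 47.9)
    = √(653,862.21) ≈ 808.62 → Q = 809 bags
Days between orders = 300 / (D/Q) = 300 / 80.655 ≈ 3.720

3.7 days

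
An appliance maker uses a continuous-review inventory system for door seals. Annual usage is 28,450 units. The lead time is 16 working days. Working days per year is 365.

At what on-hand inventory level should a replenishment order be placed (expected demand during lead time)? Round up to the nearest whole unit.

Daily demand d = 28,450 / 365 = 77.945 units/day
Demand during lead time = 77.945 × 16 = 1,247.12
Reorder point = 1,247.12 → round up

1,248 units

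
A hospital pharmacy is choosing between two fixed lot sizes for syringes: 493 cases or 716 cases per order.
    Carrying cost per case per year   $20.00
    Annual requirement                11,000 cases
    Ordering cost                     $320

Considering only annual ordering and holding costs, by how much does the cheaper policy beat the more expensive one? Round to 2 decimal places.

Annual cost at Q: ordering D·S/Q plus holding Q·H/2.
TC(493) = (11,000/493)×320 + (493/2)×20 = $12,069.96
TC(716) = (11,000/716)×320 + (716/2)×20 = $12,076.20
Lots of 493 are cheaper by $6.24.

$6.24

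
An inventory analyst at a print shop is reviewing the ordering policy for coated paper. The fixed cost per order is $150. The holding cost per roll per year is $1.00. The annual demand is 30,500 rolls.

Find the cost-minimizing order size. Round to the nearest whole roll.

EOQ = √(2DS/H) = √(2 × 30,500 × 150 / 1)
    = √(9,150,000.00) ≈ 3,024.90

3,025 rolls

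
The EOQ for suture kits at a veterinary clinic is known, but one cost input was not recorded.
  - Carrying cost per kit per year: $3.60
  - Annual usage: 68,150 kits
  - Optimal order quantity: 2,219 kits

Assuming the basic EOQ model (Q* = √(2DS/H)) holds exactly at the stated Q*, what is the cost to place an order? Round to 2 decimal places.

Since Q* = (2DS/H)^½, squaring gives Q*²·H = 2DS.
S = Q²H / (2D) = 2,219² × 3.6 / (2 × 68,150) = 130.0533

$130.05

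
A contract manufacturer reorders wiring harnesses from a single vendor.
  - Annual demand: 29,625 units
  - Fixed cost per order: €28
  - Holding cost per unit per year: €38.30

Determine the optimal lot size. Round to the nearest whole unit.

208 units

Q* = √(2·D·S / H) = √(2·29,625·28 / 38.3) = √43,315.9 ≈ 208.12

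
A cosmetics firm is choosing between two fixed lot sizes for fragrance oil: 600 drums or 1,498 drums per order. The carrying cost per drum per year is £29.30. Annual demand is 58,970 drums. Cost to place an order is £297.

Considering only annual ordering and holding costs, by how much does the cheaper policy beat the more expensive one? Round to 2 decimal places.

Annual cost at Q: ordering D·S/Q plus holding Q·H/2.
TC(600) = (58,970/600)×297 + (600/2)×29.3 = £37,980.15
TC(1,498) = (58,970/1,498)×297 + (1,498/2)×29.3 = £33,637.35
Cheaper: Q = 1,498.  Difference = £4,342.80

£4,342.80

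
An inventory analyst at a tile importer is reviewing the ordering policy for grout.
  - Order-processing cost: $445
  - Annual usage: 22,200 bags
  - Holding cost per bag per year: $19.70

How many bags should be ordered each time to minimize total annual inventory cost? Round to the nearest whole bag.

1,001 bags

2DS/H = 2·22,200·445/19.7 = 1,002,944.16
EOQ = √1,002,944.16 ≈ 1,001.47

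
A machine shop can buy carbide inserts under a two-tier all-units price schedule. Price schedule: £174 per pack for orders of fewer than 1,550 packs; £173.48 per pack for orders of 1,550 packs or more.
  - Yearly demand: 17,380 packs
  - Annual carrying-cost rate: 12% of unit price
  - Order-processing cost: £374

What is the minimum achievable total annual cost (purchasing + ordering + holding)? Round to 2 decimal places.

H₁ = 12%×£174 = £20.8800;  H₂ = 12%×£173.48 = £20.8176
EOQ₁ = √(2×17,380×374/20.8800) = 789.06  (< 1,550, feasible at tier 1)
EOQ₂ = √(2×17,380×374/20.8176) = 790.24  (< 1,550 → use Q = 1,550 at tier-2 price)
TC(tier 1 (EOQ₁), Q≈789.1) = £3,040,595.59
TC(tier 2, Q≈1,550.0) = £3,035,409.67
Minimum at tier 2: £3,035,409.67

£3,035,409.67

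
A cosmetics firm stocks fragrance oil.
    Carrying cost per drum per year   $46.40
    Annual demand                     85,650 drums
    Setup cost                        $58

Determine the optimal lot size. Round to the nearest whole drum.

Q* = √(2·D·S / H) = √(2·85,650·58 / 46.4) = √214,125.0 ≈ 462.74

463 drums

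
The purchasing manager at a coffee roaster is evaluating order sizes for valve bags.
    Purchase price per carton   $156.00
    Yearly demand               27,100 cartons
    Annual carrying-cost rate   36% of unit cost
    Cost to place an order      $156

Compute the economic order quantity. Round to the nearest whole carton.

388 cartons

H = i·C = 0.36 × $156 = $56.1600 per carton-year
Optimal lot size Q* = (2 × 27,100 × $156 / $56.16)^½ ≈ 388.01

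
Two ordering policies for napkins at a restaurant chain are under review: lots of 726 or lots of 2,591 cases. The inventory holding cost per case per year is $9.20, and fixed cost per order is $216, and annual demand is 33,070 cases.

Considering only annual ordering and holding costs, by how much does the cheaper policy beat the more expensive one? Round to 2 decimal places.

$1,496.89

Annual cost at Q: ordering D·S/Q plus holding Q·H/2.
TC(726) = (33,070/726)×216 + (726/2)×9.2 = $13,178.61
TC(2,591) = (33,070/2,591)×216 + (2,591/2)×9.2 = $14,675.50
|ΔTC| = |$13,178.61 − $14,675.50| = $1,496.89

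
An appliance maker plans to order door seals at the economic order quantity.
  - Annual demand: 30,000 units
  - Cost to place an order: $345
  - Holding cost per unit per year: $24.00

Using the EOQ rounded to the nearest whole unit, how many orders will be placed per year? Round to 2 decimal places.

Optimal lot size Q* = (2 × 30,000 × $345 / $24)^½ ≈ 928.71 → Q = 929
N = D/Q = 30,000/929 ≈ 32.293 orders/yr

32.29 orders per year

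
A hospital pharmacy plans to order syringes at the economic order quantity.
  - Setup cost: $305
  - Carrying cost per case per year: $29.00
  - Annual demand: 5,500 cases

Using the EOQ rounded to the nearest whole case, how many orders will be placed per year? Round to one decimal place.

2DS/H = 2·5,500·305/29 = 115,689.66
EOQ = √115,689.66 ≈ 340.13 → Q = 340
Orders per year = D/Q = 5,500 / 340 = 16.176

16.2 orders per year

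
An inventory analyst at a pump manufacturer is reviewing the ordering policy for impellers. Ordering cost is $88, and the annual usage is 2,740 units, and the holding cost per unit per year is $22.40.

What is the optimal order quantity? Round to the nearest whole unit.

Q* = √(2·D·S / H) = √(2·2,740·88 / 22.4) = √21,528.6 ≈ 146.73

147 units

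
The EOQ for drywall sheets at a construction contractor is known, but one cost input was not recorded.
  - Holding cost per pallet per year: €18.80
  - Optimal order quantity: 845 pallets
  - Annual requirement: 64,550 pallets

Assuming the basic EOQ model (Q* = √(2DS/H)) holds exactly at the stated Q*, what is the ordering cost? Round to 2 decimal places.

From Q* = √(2DS/H) ⇒ Q*² = 2DS/H.
S = Q²H / (2D) = 845² × 18.8 / (2 × 64,550) = 103.9789

€103.98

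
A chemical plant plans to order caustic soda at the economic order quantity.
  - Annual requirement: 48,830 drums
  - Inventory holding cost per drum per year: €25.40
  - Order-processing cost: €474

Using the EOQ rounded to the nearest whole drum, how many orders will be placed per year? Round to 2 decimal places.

36.17 orders per year

Q* = √(2·D·S / H) = √(2·48,830·474 / 25.4) = √1,822,474.0 ≈ 1,349.99 → Q = 1,350
N = D/Q = 48,830/1,350 ≈ 36.170 orders/yr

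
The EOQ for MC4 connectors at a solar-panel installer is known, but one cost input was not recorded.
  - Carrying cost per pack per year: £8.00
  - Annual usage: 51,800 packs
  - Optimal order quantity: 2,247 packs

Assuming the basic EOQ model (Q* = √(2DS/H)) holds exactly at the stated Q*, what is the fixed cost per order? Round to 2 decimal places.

From Q* = √(2DS/H) ⇒ Q*² = 2DS/H.
S = Q²H / (2D) = 2,247² × 8 / (2 × 51,800) = 389.8849

£389.88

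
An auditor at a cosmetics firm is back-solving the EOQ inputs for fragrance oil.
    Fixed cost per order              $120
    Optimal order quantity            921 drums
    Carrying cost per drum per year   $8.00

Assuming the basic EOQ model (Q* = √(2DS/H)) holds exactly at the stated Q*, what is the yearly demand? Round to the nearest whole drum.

28,275 drums per year

From Q* = √(2DS/H) ⇒ Q*² = 2DS/H.
D = Q²H / (2S) = 921² × 8 / (2 × 120) = 28,274.70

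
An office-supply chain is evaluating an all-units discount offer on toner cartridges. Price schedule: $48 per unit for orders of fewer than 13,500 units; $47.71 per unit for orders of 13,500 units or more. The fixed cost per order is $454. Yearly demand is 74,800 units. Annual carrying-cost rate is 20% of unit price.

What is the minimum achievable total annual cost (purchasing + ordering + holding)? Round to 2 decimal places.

H₁ = 20%×$48 = $9.6000;  H₂ = 20%×$47.71 = $9.5420
EOQ₁ = √(2×74,800×454/9.6000) = 2,659.86  (< 13,500, feasible at tier 1)
EOQ₂ = √(2×74,800×454/9.5420) = 2,667.93  (< 13,500 → use Q = 13,500 at tier-2 price)
TC(tier 1 (EOQ₁), Q≈2,659.9) = $3,615,934.62
TC(tier 2, Q≈13,500.0) = $3,635,632.00
Minimum at tier 1 (EOQ₁): $3,615,934.62

$3,615,934.62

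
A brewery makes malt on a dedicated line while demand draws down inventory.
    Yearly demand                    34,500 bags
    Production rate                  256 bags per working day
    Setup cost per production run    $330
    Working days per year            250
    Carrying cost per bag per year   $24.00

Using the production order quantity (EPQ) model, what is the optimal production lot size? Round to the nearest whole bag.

Daily demand d = 34,500/250 = 138.000; p = 256; 1 − d/p = 0.46094
EPQ = √(2DS / (H(1 − d/p)))
    = √(2 × 34,500 × 330 / (24 × 0.46094)) ≈ 1,434.68

1,435 bags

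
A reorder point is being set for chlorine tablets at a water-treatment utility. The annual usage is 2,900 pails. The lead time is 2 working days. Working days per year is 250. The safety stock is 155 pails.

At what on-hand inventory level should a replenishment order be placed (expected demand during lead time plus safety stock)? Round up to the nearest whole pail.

179 pails

Daily demand d = 2,900 / 250 = 11.600 pails/day
Demand during lead time = 11.600 × 2 = 23.20
Reorder point = 23.20 + 155 = 178.20 → round up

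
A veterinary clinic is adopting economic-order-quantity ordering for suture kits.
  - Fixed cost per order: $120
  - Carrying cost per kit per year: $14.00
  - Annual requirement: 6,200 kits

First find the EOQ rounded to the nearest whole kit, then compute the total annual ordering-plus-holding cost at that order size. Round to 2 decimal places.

2DS/H = 2·6,200·120/14 = 106,285.71
EOQ = √106,285.71 ≈ 326.01 → Q = 326 kits
Orders/yr = 6,200/326 = 19.018; ordering cost = 19.018 × $120 = $2,282.21
Average inventory = 326/2 = 163; holding cost = 163 × $14 = $2,282.00
Total = $2,282.21 + $2,282.00 = $4,564.21

$4,564.21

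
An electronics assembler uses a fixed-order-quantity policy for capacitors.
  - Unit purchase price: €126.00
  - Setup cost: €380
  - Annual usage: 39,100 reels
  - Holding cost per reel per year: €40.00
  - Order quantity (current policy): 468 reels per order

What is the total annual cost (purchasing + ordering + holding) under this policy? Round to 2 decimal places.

€4,967,707.86

Annual ordering cost = (D/Q)·S = (39,100/468) × 380 = €31,747.86
Annual holding cost  = (Q/2)·H = (468/2) × 40 = €9,360.00
Purchase cost = D·C = 39,100 × 126 = €4,926,600.00
Total = €31,747.86 + €9,360.00 + €4,926,600.00 = €4,967,707.86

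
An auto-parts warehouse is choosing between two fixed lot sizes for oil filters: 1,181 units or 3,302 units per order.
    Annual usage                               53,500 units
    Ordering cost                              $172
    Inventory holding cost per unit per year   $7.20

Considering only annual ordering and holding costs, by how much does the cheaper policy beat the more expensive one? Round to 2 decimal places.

Annual cost at Q: ordering D·S/Q plus holding Q·H/2.
TC(1,181) = (53,500/1,181)×172 + (1,181/2)×7.2 = $12,043.30
TC(3,302) = (53,500/3,302)×172 + (3,302/2)×7.2 = $14,674.00
Cheaper: Q = 1,181.  Difference = $2,630.69

$2,630.69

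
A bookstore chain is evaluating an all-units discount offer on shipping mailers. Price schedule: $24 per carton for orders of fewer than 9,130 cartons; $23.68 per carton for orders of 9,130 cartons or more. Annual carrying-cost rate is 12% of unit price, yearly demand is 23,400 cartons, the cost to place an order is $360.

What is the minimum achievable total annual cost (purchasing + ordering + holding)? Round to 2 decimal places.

H₁ = 12%×$24 = $2.8800;  H₂ = 12%×$23.68 = $2.8416
EOQ₁ = √(2×23,400×360/2.8800) = 2,418.68  (< 9,130, feasible at tier 1)
EOQ₂ = √(2×23,400×360/2.8416) = 2,434.96  (< 9,130 → use Q = 9,130 at tier-2 price)
TC(tier 1 (EOQ₁), Q≈2,418.7) = $568,565.79
TC(tier 2, Q≈9,130.0) = $568,006.58
Minimum at tier 2: $568,006.58

$568,006.58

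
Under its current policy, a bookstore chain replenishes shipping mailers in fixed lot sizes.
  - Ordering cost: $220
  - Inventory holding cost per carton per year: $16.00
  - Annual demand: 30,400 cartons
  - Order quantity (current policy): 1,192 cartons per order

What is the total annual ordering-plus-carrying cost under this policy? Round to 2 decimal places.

$15,146.74

Annual ordering cost = (D/Q)·S = (30,400/1,192) × 220 = $5,610.74
Annual holding cost  = (Q/2)·H = (1,192/2) × 16 = $9,536.00
Total = $5,610.74 + $9,536.00 = $15,146.74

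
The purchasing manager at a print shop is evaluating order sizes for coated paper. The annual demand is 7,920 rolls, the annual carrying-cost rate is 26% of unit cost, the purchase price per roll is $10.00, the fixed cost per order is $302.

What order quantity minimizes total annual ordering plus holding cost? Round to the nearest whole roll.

Holding cost per roll per year: H = 26% × $10 = $2.6000
Optimal lot size Q* = (2 × 7,920 × $302 / $2.6)^½ ≈ 1,356.42

1,356 rolls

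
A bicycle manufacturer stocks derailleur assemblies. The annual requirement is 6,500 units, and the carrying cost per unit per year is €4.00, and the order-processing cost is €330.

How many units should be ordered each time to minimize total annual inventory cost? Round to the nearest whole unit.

1,036 units

EOQ = √(2DS/H) = √(2 × 6,500 × 330 / 4)
    = √(1,072,500.00) ≈ 1,035.62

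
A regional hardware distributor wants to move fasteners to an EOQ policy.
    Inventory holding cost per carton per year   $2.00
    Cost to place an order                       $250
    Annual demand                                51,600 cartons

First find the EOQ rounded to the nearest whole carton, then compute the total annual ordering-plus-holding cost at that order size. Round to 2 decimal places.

$7,183.31

Optimal lot size Q* = (2 × 51,600 × $250 / $2)^½ ≈ 3,591.66 → Q = 3,592 cartons
Annual ordering cost = (D/Q)·S = (51,600/3,592) × 250 = $3,591.31
Annual holding cost  = (Q/2)·H = (3,592/2) × 2 = $3,592.00
Total = $3,591.31 + $3,592.00 = $7,183.31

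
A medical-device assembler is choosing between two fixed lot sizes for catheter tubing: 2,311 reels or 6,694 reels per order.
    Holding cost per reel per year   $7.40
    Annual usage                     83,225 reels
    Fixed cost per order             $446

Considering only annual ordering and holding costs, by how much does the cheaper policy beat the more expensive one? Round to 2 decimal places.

TC(Q) = (D/Q)S + (Q/2)H
TC(2,311) = (83,225/2,311)×446 + (2,311/2)×7.4 = $24,612.30
TC(6,694) = (83,225/6,694)×446 + (6,694/2)×7.4 = $30,312.82
Lots of 2,311 are cheaper by $5,700.52.

$5,700.52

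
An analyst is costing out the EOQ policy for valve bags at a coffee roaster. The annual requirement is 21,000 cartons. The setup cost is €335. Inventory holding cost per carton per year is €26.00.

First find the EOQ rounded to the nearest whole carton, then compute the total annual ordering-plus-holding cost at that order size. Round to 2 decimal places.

Q* = √(2·D·S / H) = √(2·21,000·335 / 26) = √541,153.8 ≈ 735.63 → Q = 736 cartons
Annual ordering cost = (D/Q)·S = (21,000/736) × 335 = €9,558.42
Annual holding cost  = (Q/2)·H = (736/2) × 26 = €9,568.00
Total = €9,558.42 + €9,568.00 = €19,126.42

€19,126.42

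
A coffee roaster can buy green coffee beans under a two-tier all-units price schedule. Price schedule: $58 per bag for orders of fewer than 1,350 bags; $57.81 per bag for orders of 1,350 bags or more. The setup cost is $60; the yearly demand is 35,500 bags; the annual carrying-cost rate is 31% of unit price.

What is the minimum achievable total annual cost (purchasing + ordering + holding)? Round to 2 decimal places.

H₁ = 31%×$58 = $17.9800;  H₂ = 31%×$57.81 = $17.9211
EOQ₁ = √(2×35,500×60/17.9800) = 486.75  (< 1,350, feasible at tier 1)
EOQ₂ = √(2×35,500×60/17.9211) = 487.55  (< 1,350 → use Q = 1,350 at tier-2 price)
TC(tier 1 (EOQ₁), Q≈486.8) = $2,067,751.85
TC(tier 2, Q≈1,350.0) = $2,065,929.52
Minimum at tier 2: $2,065,929.52

$2,065,929.52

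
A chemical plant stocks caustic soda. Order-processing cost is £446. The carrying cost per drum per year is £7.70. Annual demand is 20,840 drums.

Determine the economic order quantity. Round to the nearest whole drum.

2DS/H = 2·20,840·446/7.7 = 2,414,192.21
EOQ = √2,414,192.21 ≈ 1,553.77

1,554 drums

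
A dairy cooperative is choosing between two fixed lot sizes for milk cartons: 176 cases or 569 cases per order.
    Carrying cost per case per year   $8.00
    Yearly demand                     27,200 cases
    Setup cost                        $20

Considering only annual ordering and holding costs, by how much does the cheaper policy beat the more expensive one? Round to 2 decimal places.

$562.85

For each Q, cost = (D/Q)·S + (Q/2)·H.
TC(176) = (27,200/176)×20 + (176/2)×8 = $3,794.91
TC(569) = (27,200/569)×20 + (569/2)×8 = $3,232.06
|ΔTC| = |$3,794.91 − $3,232.06| = $562.85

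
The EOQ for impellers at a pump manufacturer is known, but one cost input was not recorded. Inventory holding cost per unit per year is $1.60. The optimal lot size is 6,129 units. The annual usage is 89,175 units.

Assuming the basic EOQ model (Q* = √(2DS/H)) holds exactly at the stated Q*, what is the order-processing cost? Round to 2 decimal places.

$337.00

EOQ relation: Q² = 2DS/H, so rearrange for the unknown.
S = Q²H / (2D) = 6,129² × 1.6 / (2 × 89,175) = 336.9971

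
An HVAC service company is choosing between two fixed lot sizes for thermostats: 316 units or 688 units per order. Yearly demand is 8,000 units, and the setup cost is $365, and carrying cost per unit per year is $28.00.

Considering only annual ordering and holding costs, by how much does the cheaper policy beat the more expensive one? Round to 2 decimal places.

For each Q, cost = (D/Q)·S + (Q/2)·H.
TC(316) = (8,000/316)×365 + (316/2)×28 = $13,664.51
TC(688) = (8,000/688)×365 + (688/2)×28 = $13,876.19
Cheaper: Q = 316.  Difference = $211.68

$211.68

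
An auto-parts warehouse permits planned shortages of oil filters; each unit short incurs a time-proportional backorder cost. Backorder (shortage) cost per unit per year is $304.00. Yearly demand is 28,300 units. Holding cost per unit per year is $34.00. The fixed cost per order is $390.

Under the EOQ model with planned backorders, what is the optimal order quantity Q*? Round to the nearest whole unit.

850 units

Basic EOQ = √(2·28,300·390/34) = 805.751
Backorder adjustment √((H+b)/b) = √((34+304)/304) = 1.0544
Q* = 805.751 × 1.0544 ≈ 849.62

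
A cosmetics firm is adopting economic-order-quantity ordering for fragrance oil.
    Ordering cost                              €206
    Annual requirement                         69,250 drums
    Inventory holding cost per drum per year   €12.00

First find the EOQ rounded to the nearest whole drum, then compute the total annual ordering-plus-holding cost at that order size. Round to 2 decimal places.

€18,503.30

Optimal lot size Q* = (2 × 69,250 × €206 / €12)^½ ≈ 1,541.94 → Q = 1,542 drums
Orders/yr = 69,250/1,542 = 44.909; ordering cost = 44.909 × €206 = €9,251.30
Average inventory = 1,542/2 = 771; holding cost = 771 × €12 = €9,252.00
Total = €9,251.30 + €9,252.00 = €18,503.30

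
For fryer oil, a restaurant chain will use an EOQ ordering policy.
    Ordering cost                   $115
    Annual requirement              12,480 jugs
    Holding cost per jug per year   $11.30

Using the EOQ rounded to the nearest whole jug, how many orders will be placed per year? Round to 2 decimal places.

EOQ = √(2DS/H) = √(2 × 12,480 × 115 / 11.3)
    = √(254,017.70) ≈ 504.00 → Q = 504
N = D/Q = 12,480/504 ≈ 24.762 orders/yr

24.76 orders per year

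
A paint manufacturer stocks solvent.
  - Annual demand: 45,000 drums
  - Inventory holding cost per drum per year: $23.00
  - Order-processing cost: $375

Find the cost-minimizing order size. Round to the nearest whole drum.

Optimal lot size Q* = (2 × 45,000 × $375 / $23)^½ ≈ 1,211.36

1,211 drums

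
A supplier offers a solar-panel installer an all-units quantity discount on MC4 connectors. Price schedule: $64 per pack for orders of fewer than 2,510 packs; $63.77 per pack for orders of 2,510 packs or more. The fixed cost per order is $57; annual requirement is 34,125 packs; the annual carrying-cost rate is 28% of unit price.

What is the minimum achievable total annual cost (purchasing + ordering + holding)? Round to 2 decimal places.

H₁ = 28%×$64 = $17.9200;  H₂ = 28%×$63.77 = $17.8556
EOQ₁ = √(2×34,125×57/17.9200) = 465.93  (< 2,510, feasible at tier 1)
EOQ₂ = √(2×34,125×57/17.8556) = 466.77  (< 2,510 → use Q = 2,510 at tier-2 price)
TC(tier 1 (EOQ₁), Q≈465.9) = $2,192,349.45
TC(tier 2, Q≈2,510.0) = $2,199,334.98
Minimum at tier 1 (EOQ₁): $2,192,349.45

$2,192,349.45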